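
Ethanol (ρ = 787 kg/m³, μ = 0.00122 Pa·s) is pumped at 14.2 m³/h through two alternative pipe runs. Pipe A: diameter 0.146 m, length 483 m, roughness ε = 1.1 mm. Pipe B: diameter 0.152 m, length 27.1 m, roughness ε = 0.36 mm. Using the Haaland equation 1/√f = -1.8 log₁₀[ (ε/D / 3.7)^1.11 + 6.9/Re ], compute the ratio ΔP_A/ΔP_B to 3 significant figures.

ΔP_A/ΔP_B ≈ 27.3

Pipe A: V = Q/A = 0.003944/0.01674 = 0.2356 m/s; Re = 2.219e+04; ε/D = 0.00753; Haaland → f = 0.0374; ΔP_A = f(L/D)(ρV²/2) = 2703 Pa.
Pipe B: V = Q/A = 0.003944/0.01815 = 0.2174 m/s; Re = 2.131e+04; ε/D = 0.00237; Haaland → f = 0.02985; ΔP_B = f(L/D)(ρV²/2) = 98.96 Pa.
ΔP_A/ΔP_B = 2703/98.96 = 27.3.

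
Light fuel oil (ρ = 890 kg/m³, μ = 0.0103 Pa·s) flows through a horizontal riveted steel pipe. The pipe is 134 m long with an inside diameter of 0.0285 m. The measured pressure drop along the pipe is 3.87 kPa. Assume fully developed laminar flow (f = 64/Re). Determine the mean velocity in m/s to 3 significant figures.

For laminar flow, f = 64/Re with Re = ρVD/μ, so Darcy-Weisbach reduces to ΔP = 32μLV/D². Solving for V: V = ΔP·D²/(32μL) = 3870·(0.0285)²/(32·0.0103·134) = 0.07117 m/s.
Check: Re = ρVD/μ = 890·0.07117·0.0285/0.0103 = 175.3 < 2300, so the laminar assumption holds.

V ≈ 0.0712 m/s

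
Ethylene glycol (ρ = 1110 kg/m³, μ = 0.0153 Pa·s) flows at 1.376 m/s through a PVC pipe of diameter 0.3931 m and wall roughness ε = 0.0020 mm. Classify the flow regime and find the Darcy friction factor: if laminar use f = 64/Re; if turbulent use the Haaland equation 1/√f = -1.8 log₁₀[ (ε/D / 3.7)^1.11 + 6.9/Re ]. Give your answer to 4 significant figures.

Re = ρVD/μ = 1110·1.376·0.3931/0.0153 = 3.924e+04.
Re > 4000 → turbulent. ε/D = 2e-06/0.3931 = 5.09e-06; Haaland: 1/√f = -1.8 log₁₀[3.12e-07 + 0.000176] = 6.757, so f = 0.0219.

f ≈ 0.02190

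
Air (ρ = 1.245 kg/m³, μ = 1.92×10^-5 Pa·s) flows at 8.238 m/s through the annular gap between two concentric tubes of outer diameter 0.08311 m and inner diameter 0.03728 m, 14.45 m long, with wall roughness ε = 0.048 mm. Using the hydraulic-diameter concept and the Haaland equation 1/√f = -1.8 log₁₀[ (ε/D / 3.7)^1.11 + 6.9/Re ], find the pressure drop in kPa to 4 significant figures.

Hydraulic diameter D_h = 4A/P = D_o - D_i = 0.08311 - 0.03728 = 0.04583 m.
Re = ρVD_h/μ = 1.245·8.238·0.04583/1.92e-05 = 2.448e+04.
ε/D_h = 4.8e-05/0.04583 = 0.00105; Haaland gives 1/√f = -1.8 log₁₀[0.000115+0.000282] = 6.122, so f = 0.02668.
ΔP = f(L/D_h)(ρV²/2) = 0.02668·14.45/0.04583·42.25 = 355.4 Pa.
ΔP = 0.3554 kPa.

ΔP ≈ 0.3554 kPa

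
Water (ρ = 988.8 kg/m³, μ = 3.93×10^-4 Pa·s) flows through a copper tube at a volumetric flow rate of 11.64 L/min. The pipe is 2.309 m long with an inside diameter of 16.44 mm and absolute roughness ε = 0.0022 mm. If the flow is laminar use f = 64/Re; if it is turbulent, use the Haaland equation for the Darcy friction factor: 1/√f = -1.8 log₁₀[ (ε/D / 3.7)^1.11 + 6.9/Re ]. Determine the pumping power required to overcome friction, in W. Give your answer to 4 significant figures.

P ≈ 0.2521 W

Q = 11.64 L/min = 11.64/60000 = 0.000194 m³/s.
Cross-sectional area A = πD²/4 = π(0.01644)²/4 = 0.0002123 m²; mean velocity V = Q/A = 0.000194/0.0002123 = 0.9139 m/s.
Reynolds number Re = ρVD/μ = 988.8 · 0.9139 · 0.01644 / 0.000393 = 3.78e+04.
Re > 4000 → turbulent. Relative roughness ε/D = 2.2e-06/0.01644 = 0.000134. Haaland: 1/√f = -1.8 log₁₀[(0.000134/3.7)^1.11 + 6.9/3.78e+04] = -1.8 log₁₀[1.17e-05 + 0.000183] = 6.681, so f = 0.0224.
Darcy-Weisbach: ΔP = f(L/D)(ρV²/2) = 0.0224·(2.309/0.01644)·(988.8·0.9139²/2) = 0.0224·140.5·412.9 = 1299 Pa.
Pumping power P = QΔP = 0.000194·1299 = 0.25209 W = 0.2521 W.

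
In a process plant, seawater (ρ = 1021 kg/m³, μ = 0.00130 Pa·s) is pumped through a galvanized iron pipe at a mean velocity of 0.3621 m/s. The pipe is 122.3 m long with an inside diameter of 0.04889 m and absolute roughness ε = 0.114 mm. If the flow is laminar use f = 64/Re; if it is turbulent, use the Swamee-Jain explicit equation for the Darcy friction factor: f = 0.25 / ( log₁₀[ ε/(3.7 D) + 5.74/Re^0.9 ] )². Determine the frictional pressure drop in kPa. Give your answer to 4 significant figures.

ΔP ≈ 5.459 kPa

Reynolds number Re = ρVD/μ = 1021 · 0.3621 · 0.04889 / 0.0013 = 1.39e+04.
Re > 4000 → turbulent. Relative roughness ε/D = 0.000114/0.04889 = 0.00233. Swamee-Jain: f = 0.25/(log₁₀[0.00233/3.7 + 5.74/1.39e+04^0.9])² = 0.25/(log₁₀[0.00063 + 0.00107])² = 0.25/(-2.769)² = 0.0326.
Darcy-Weisbach: ΔP = f(L/D)(ρV²/2) = 0.0326·(122.3/0.04889)·(1021·0.3621²/2) = 0.0326·2502·66.93 = 5459 Pa.
ΔP = 5459 Pa = 5.459 kPa.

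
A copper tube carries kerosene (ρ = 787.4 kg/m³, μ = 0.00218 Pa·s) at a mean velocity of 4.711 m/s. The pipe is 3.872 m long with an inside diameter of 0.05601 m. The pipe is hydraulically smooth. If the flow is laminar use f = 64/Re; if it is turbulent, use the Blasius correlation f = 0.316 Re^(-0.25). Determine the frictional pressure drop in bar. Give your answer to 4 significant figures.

Reynolds number Re = ρVD/μ = 787.4 · 4.711 · 0.05601 / 0.00218 = 9.531e+04.
Re > 4000 → turbulent. Smooth-pipe (Blasius): f = 0.316 Re^(-0.25) = 0.316/(9.531e+04)^0.25 = 0.01798.
Darcy-Weisbach: ΔP = f(L/D)(ρV²/2) = 0.01798·(3.872/0.05601)·(787.4·4.711²/2) = 0.01798·69.13·8738 = 1.086e+04 Pa.
ΔP = 1.086e+04 Pa = 0.1086 bar.

ΔP ≈ 0.1086 bar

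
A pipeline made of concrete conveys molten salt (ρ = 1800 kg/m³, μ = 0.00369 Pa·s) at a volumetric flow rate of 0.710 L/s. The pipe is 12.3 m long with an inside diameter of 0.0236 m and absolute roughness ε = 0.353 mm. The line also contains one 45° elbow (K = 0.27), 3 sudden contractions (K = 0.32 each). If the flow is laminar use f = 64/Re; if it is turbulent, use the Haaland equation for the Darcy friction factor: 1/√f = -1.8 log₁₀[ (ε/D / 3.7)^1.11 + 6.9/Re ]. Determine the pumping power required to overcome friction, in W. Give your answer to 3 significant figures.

P ≈ 42.5 W

Q = 0.710 L/s = 0.710/1000 = 0.00071 m³/s.
Cross-sectional area A = πD²/4 = π(0.0236)²/4 = 0.0004374 m²; mean velocity V = Q/A = 0.00071/0.0004374 = 1.623 m/s.
Reynolds number Re = ρVD/μ = 1800 · 1.623 · 0.0236 / 0.00369 = 1.869e+04.
Re > 4000 → turbulent. Relative roughness ε/D = 0.000353/0.0236 = 0.015. Haaland: 1/√f = -1.8 log₁₀[(0.015/3.7)^1.11 + 6.9/1.869e+04] = -1.8 log₁₀[0.0022 + 0.000369] = 4.661, so f = 0.04603.
Total minor-loss coefficient ΣK = 1·0.27 + 3·0.32 = 1.23.
ΔP = [f·L/D + ΣK]·(ρV²/2) = [0.04603·12.3/0.0236 + 1.23]·(1800·1.623²/2) = [23.99 + 1.23]·2371 = 5.98e+04 Pa.
Pumping power P = QΔP = 0.00071·5.98e+04 = 42.46 W = 42.5 W.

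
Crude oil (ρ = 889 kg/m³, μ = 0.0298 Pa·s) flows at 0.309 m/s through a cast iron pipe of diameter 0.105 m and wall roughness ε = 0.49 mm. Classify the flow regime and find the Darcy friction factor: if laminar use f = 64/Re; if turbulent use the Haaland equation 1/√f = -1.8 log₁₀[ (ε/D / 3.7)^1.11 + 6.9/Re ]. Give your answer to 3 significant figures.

f ≈ 0.0661

Re = ρVD/μ = 889·0.309·0.105/0.0298 = 967.9.
Re < 2300 → laminar, so f = 64/Re = 0.06612 (roughness is irrelevant in laminar flow).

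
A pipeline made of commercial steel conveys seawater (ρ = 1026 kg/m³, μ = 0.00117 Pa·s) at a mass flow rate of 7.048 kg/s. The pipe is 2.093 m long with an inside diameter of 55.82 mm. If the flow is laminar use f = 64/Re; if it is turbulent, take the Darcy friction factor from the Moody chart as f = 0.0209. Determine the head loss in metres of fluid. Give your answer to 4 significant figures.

A = πD²/4 = π(0.05582)²/4 = 0.002447 m²; mean velocity V = ṁ/(ρA) = 7.048/(1026 · 0.002447) = 2.807 m/s.
Reynolds number Re = ρVD/μ = 1026 · 2.807 · 0.05582 / 0.00117 = 1.374e+05.
Re > 4000 → turbulent; use the Moody-chart value f = 0.0209.
Darcy-Weisbach: ΔP = f(L/D)(ρV²/2) = 0.0209·(2.093/0.05582)·(1026·2.807²/2) = 0.0209·37.5·4042 = 3168 Pa.
Head loss h_f = ΔP/(ρg) = 3168/(1026·9.81) = 0.3147 m.

h_f ≈ 0.3147 m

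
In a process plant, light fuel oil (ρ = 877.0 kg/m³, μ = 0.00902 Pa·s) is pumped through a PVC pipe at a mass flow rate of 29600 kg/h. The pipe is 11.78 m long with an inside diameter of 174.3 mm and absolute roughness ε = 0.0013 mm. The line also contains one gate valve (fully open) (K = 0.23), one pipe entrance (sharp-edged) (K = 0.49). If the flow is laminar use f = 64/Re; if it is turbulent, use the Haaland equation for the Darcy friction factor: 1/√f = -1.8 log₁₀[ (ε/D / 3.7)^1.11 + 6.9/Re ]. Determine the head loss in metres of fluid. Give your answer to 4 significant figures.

h_f ≈ 0.02410 m

ṁ = 29600 kg/h = 29600/3600 = 8.222 kg/s.
A = πD²/4 = π(0.1743)²/4 = 0.02386 m²; mean velocity V = ṁ/(ρA) = 8.222/(877 · 0.02386) = 0.3929 m/s.
Reynolds number Re = ρVD/μ = 877 · 0.3929 · 0.1743 / 0.00902 = 6659.
Re > 4000 → turbulent. Relative roughness ε/D = 1.3e-06/0.1743 = 7.46e-06. Haaland: 1/√f = -1.8 log₁₀[(7.46e-06/3.7)^1.11 + 6.9/6659] = -1.8 log₁₀[4.76e-07 + 0.00104] = 5.372, so f = 0.03465.
Total minor-loss coefficient ΣK = 1·0.23 + 1·0.49 = 0.72.
ΔP = [f·L/D + ΣK]·(ρV²/2) = [0.03465·11.78/0.1743 + 0.72]·(877·0.3929²/2) = [2.342 + 0.72]·67.7 = 207.3 Pa.
Head loss h_f = ΔP/(ρg) = 207.3/(877·9.81) = 0.02410 m.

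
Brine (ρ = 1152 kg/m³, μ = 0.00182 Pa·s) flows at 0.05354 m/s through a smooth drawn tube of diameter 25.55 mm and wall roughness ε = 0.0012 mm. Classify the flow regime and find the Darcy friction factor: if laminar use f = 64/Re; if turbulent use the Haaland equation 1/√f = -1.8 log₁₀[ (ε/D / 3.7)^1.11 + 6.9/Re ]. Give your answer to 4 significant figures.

f ≈ 0.07391

Re = ρVD/μ = 1152·0.05354·0.02555/0.00182 = 865.9.
Re < 2300 → laminar, so f = 64/Re = 0.07391 (roughness is irrelevant in laminar flow).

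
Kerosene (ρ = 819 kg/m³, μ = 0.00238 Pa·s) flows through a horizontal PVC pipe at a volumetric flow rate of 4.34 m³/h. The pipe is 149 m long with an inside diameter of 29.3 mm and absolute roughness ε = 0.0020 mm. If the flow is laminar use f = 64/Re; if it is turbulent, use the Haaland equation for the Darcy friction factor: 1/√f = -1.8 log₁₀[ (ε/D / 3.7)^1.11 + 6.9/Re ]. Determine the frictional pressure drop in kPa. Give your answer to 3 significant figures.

ΔP ≈ 177 kPa

Q = 4.34 m³/h = 4.34/3600 = 0.001206 m³/s.
Cross-sectional area A = πD²/4 = π(0.0293)²/4 = 0.0006743 m²; mean velocity V = Q/A = 0.001206/0.0006743 = 1.788 m/s.
Reynolds number Re = ρVD/μ = 819 · 1.788 · 0.0293 / 0.00238 = 1.803e+04.
Re > 4000 → turbulent. Relative roughness ε/D = 2e-06/0.0293 = 6.83e-05. Haaland: 1/√f = -1.8 log₁₀[(6.83e-05/3.7)^1.11 + 6.9/1.803e+04] = -1.8 log₁₀[5.56e-06 + 0.000383] = 6.139, so f = 0.02653.
Darcy-Weisbach: ΔP = f(L/D)(ρV²/2) = 0.02653·(149/0.0293)·(819·1.788²/2) = 0.02653·5085·1309 = 1.766e+05 Pa.
ΔP = 1.766e+05 Pa = 177 kPa.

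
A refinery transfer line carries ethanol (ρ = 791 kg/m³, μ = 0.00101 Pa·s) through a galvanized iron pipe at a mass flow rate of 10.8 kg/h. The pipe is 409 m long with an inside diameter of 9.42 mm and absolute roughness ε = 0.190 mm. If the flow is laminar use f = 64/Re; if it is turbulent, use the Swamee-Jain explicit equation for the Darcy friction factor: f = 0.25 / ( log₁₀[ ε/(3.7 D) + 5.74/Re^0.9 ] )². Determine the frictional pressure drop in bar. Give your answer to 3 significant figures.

ΔP ≈ 0.0811 bar

ṁ = 10.8 kg/h = 10.8/3600 = 0.003 kg/s.
A = πD²/4 = π(0.00942)²/4 = 6.969e-05 m²; mean velocity V = ṁ/(ρA) = 0.003/(791 · 6.969e-05) = 0.05442 m/s.
Reynolds number Re = ρVD/μ = 791 · 0.05442 · 0.00942 / 0.00101 = 401.5.
Re < 2300 → laminar flow, so f = 64/Re = 64/401.5 = 0.1594 (the turbulent correlation is not needed).
Darcy-Weisbach: ΔP = f(L/D)(ρV²/2) = 0.1594·(409/0.00942)·(791·0.05442²/2) = 0.1594·4.342e+04·1.171 = 8107 Pa.
ΔP = 8107 Pa = 0.0811 bar.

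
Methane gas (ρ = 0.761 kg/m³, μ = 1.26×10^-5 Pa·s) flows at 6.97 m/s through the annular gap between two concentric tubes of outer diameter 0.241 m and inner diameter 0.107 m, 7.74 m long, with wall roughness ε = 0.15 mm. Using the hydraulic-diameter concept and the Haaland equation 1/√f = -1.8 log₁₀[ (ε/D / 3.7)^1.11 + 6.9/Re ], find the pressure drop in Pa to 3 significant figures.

ΔP ≈ 25.3 Pa

Hydraulic diameter D_h = 4A/P = D_o - D_i = 0.241 - 0.107 = 0.134 m.
Re = ρVD_h/μ = 0.761·6.97·0.134/1.26e-05 = 5.641e+04.
ε/D_h = 0.00015/0.134 = 0.00112; Haaland gives 1/√f = -1.8 log₁₀[0.000124+0.000122] = 6.495, so f = 0.0237.
ΔP = f(L/D_h)(ρV²/2) = 0.0237·7.74/0.134·18.49 = 25.31 Pa.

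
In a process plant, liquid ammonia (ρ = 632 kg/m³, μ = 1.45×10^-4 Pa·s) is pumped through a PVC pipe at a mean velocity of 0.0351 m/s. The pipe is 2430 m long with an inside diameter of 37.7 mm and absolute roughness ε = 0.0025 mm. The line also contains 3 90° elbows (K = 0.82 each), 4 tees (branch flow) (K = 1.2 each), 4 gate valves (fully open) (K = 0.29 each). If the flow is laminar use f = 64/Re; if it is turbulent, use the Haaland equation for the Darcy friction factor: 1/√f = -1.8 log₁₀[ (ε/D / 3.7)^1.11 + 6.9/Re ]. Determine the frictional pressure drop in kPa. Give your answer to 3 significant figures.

ΔP ≈ 0.912 kPa

Reynolds number Re = ρVD/μ = 632 · 0.0351 · 0.0377 / 0.000145 = 5768.
Re > 4000 → turbulent. Relative roughness ε/D = 2.5e-06/0.0377 = 6.63e-05. Haaland: 1/√f = -1.8 log₁₀[(6.63e-05/3.7)^1.11 + 6.9/5768] = -1.8 log₁₀[5.39e-06 + 0.0012] = 5.256, so f = 0.03619.
Total minor-loss coefficient ΣK = 3·0.82 + 4·1.2 + 4·0.29 = 8.42.
ΔP = [f·L/D + ΣK]·(ρV²/2) = [0.03619·2430/0.0377 + 8.42]·(632·0.0351²/2) = [2333 + 8.42]·0.3893 = 911.5 Pa.
ΔP = 911.5 Pa = 0.912 kPa.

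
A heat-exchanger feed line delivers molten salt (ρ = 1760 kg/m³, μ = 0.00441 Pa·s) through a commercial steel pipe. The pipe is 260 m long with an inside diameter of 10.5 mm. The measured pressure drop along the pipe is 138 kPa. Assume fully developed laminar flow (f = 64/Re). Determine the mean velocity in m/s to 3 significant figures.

V ≈ 0.415 m/s

For laminar flow, f = 64/Re with Re = ρVD/μ, so Darcy-Weisbach reduces to ΔP = 32μLV/D². Solving for V: V = ΔP·D²/(32μL) = 1.38e+05·(0.0105)²/(32·0.00441·260) = 0.4147 m/s.
Check: Re = ρVD/μ = 1760·0.4147·0.0105/0.00441 = 1738 < 2300, so the laminar assumption holds.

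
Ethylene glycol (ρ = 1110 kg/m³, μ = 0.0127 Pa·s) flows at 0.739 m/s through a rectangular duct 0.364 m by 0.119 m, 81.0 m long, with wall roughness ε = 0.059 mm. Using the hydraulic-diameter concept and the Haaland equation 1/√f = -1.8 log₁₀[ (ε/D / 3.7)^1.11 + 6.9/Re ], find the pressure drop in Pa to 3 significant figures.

ΔP ≈ 4120 Pa

Hydraulic diameter D_h = 4A/P = 4·(0.364·0.119)/(2·(0.364+0.119)) = 0.1733/0.966 = 0.1794 m.
Re = ρVD_h/μ = 1110·0.739·0.1794/0.0127 = 1.158e+04.
ε/D_h = 5.9e-05/0.1794 = 0.000329; Haaland gives 1/√f = -1.8 log₁₀[3.19e-05+0.000596] = 5.764, so f = 0.0301.
ΔP = f(L/D_h)(ρV²/2) = 0.0301·81/0.1794·303.1 = 4119 Pa.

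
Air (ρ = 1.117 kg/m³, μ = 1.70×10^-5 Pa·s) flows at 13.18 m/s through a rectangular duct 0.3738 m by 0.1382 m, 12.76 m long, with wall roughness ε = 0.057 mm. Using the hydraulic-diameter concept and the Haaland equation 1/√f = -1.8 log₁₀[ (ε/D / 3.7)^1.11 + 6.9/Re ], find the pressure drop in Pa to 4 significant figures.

ΔP ≈ 108.5 Pa

Hydraulic diameter D_h = 4A/P = 4·(0.3738·0.1382)/(2·(0.3738+0.1382)) = 0.2066/1.024 = 0.2018 m.
Re = ρVD_h/μ = 1.117·13.18·0.2018/1.7e-05 = 1.748e+05.
ε/D_h = 5.7e-05/0.2018 = 0.000282; Haaland gives 1/√f = -1.8 log₁₀[2.69e-05+3.95e-05] = 7.52, so f = 0.01768.
ΔP = f(L/D_h)(ρV²/2) = 0.01768·12.76/0.2018·97.02 = 108.5 Pa.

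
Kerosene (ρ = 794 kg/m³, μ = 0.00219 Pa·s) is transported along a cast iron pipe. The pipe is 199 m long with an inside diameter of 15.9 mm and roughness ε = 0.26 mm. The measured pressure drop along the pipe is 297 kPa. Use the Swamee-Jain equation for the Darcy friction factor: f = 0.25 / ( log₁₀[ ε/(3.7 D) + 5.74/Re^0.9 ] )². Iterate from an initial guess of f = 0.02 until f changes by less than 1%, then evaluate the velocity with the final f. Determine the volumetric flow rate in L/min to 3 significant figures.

Rearranging Darcy-Weisbach: V = √(2·ΔP·D/(f·L·ρ)). With ε/D = 0.00026/0.0159 = 0.0164, iterate starting from f = 0.02:
  f = 0.02 → V = √(2·2.97e+05·0.0159/(0.02·199·794)) = 1.729 m/s; Re = ρVD/μ = 9966; f → 0.0502
  f = 0.0502 → V = 1.091 m/s; Re = 6291; f → 0.05261
  f = 0.05261 → V = 1.066 m/s; Re = 6145; f → 0.05276
Converged (Δf/f < 1%). With the final f = 0.05276: V = √(2·2.97e+05·0.0159/(0.05276·199·794)) = 1.064 m/s.
Q = V·A = 1.064·(π/4·0.0159²) = 0.0002114 m³/s = 12.7 L/min.

Q ≈ 12.7 L/min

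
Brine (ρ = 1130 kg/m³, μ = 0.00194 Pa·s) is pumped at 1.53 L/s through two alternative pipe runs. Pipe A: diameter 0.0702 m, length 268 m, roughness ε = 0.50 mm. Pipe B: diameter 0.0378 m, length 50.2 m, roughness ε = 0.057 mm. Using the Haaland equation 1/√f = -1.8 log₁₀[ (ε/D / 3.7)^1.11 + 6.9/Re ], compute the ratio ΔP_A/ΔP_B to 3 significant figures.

ΔP_A/ΔP_B ≈ 0.342

Pipe A: V = Q/A = 0.00153/0.00387 = 0.3953 m/s; Re = 1.616e+04; ε/D = 0.00712; Haaland → f = 0.03785; ΔP_A = f(L/D)(ρV²/2) = 1.276e+04 Pa.
Pipe B: V = Q/A = 0.00153/0.001122 = 1.363 m/s; Re = 3.002e+04; ε/D = 0.00151; Haaland → f = 0.02678; ΔP_B = f(L/D)(ρV²/2) = 3.734e+04 Pa.
ΔP_A/ΔP_B = 1.276e+04/3.734e+04 = 0.342.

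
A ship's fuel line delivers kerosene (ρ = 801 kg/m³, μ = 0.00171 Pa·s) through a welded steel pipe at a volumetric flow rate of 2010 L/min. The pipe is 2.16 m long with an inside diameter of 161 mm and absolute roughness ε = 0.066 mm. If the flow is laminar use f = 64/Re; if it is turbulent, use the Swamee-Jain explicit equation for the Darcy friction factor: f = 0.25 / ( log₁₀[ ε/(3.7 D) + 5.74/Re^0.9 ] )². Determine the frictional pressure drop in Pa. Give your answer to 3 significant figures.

Q = 2010 L/min = 2010/60000 = 0.0335 m³/s.
Cross-sectional area A = πD²/4 = π(0.161)²/4 = 0.02036 m²; mean velocity V = Q/A = 0.0335/0.02036 = 1.646 m/s.
Reynolds number Re = ρVD/μ = 801 · 1.646 · 0.161 / 0.00171 = 1.241e+05.
Re > 4000 → turbulent. Relative roughness ε/D = 6.6e-05/0.161 = 0.00041. Swamee-Jain: f = 0.25/(log₁₀[0.00041/3.7 + 5.74/1.241e+05^0.9])² = 0.25/(log₁₀[0.000111 + 0.000149])² = 0.25/(-3.585)² = 0.01946.
Darcy-Weisbach: ΔP = f(L/D)(ρV²/2) = 0.01946·(2.16/0.161)·(801·1.646²/2) = 0.01946·13.42·1084 = 283.1 Pa.

ΔP ≈ 283 Pa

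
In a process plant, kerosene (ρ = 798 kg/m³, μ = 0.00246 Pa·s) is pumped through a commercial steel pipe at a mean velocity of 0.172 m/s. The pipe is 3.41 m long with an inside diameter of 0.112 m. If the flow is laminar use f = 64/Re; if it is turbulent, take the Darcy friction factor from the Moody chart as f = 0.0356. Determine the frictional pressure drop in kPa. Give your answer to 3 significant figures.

ΔP ≈ 0.0128 kPa

Reynolds number Re = ρVD/μ = 798 · 0.172 · 0.112 / 0.00246 = 6249.
Re > 4000 → turbulent; use the Moody-chart value f = 0.0356.
Darcy-Weisbach: ΔP = f(L/D)(ρV²/2) = 0.0356·(3.41/0.112)·(798·0.172²/2) = 0.0356·30.45·11.8 = 12.79 Pa.
ΔP = 12.79 Pa = 0.0128 kPa.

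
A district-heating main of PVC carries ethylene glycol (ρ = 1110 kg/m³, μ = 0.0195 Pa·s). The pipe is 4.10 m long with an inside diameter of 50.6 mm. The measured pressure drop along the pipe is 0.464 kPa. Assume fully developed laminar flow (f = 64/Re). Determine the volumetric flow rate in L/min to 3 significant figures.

Q ≈ 56.0 L/min

For laminar flow, f = 64/Re with Re = ρVD/μ, so Darcy-Weisbach reduces to ΔP = 32μLV/D². Solving for V: V = ΔP·D²/(32μL) = 464·(0.0506)²/(32·0.0195·4.1) = 0.4644 m/s.
Check: Re = ρVD/μ = 1110·0.4644·0.0506/0.0195 = 1337 < 2300, so the laminar assumption holds.
Q = V·A = 0.4644·(π/4·0.0506²) = 0.0009338 m³/s = 56.0 L/min.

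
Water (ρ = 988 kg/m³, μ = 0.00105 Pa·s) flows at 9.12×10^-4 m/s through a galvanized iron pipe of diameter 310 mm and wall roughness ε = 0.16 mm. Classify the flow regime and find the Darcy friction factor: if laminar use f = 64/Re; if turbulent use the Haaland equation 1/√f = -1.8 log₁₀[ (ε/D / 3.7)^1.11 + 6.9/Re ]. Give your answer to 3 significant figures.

Re = ρVD/μ = 988·0.000912·0.31/0.00105 = 266.
Re < 2300 → laminar, so f = 64/Re = 0.2406 (roughness is irrelevant in laminar flow).

f ≈ 0.241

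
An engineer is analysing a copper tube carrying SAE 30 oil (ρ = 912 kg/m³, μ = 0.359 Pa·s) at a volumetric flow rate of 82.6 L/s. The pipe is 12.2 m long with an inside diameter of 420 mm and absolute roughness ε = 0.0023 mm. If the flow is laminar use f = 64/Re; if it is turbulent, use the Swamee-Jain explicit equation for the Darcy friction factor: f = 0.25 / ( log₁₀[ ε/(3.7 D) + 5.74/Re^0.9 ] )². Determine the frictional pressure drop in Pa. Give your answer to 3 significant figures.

Q = 82.6 L/s = 82.6/1000 = 0.0826 m³/s.
Cross-sectional area A = πD²/4 = π(0.42)²/4 = 0.1385 m²; mean velocity V = Q/A = 0.0826/0.1385 = 0.5962 m/s.
Reynolds number Re = ρVD/μ = 912 · 0.5962 · 0.42 / 0.359 = 636.1.
Re < 2300 → laminar flow, so f = 64/Re = 64/636.1 = 0.1006 (the turbulent correlation is not needed).
Darcy-Weisbach: ΔP = f(L/D)(ρV²/2) = 0.1006·(12.2/0.42)·(912·0.5962²/2) = 0.1006·29.05·162.1 = 473.7 Pa.

ΔP ≈ 474 Pa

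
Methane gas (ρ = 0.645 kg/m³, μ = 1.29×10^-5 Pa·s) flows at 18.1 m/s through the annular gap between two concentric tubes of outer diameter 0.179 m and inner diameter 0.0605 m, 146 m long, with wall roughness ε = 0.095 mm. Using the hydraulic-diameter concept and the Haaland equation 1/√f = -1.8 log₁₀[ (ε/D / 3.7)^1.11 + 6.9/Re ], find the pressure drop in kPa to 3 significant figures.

Hydraulic diameter D_h = 4A/P = D_o - D_i = 0.179 - 0.0605 = 0.1185 m.
Re = ρVD_h/μ = 0.645·18.1·0.1185/1.29e-05 = 1.072e+05.
ε/D_h = 9.5e-05/0.1185 = 0.000802; Haaland gives 1/√f = -1.8 log₁₀[8.57e-05+6.43e-05] = 6.883, so f = 0.02111.
ΔP = f(L/D_h)(ρV²/2) = 0.02111·146/0.1185·105.7 = 2748 Pa.
ΔP = 2.75 kPa.

ΔP ≈ 2.75 kPa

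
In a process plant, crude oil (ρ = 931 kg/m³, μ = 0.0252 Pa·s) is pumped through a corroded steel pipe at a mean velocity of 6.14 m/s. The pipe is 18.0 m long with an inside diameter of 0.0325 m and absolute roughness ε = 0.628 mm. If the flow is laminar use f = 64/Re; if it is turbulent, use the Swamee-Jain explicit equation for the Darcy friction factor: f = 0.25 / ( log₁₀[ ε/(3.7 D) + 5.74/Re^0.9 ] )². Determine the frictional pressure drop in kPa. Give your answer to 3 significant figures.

ΔP ≈ 527 kPa

Reynolds number Re = ρVD/μ = 931 · 6.14 · 0.0325 / 0.0252 = 7372.
Re > 4000 → turbulent. Relative roughness ε/D = 0.000628/0.0325 = 0.0193. Swamee-Jain: f = 0.25/(log₁₀[0.0193/3.7 + 5.74/7372^0.9])² = 0.25/(log₁₀[0.00522 + 0.0019])² = 0.25/(-2.148)² = 0.05421.
Darcy-Weisbach: ΔP = f(L/D)(ρV²/2) = 0.05421·(18/0.0325)·(931·6.14²/2) = 0.05421·553.8·1.755e+04 = 5.269e+05 Pa.
ΔP = 5.269e+05 Pa = 527 kPa.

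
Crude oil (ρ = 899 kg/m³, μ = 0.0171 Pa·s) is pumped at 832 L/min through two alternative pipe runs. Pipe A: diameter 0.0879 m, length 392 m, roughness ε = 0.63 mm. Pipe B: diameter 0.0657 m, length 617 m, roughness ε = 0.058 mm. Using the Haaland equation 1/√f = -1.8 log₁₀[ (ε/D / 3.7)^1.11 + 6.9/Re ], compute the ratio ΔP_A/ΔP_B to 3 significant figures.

Pipe A: V = Q/A = 0.01387/0.006068 = 2.285 m/s; Re = 1.056e+04; ε/D = 0.00717; Haaland → f = 0.0397; ΔP_A = f(L/D)(ρV²/2) = 4.155e+05 Pa.
Pipe B: V = Q/A = 0.01387/0.00339 = 4.09 m/s; Re = 1.413e+04; ε/D = 0.000883; Haaland → f = 0.02951; ΔP_B = f(L/D)(ρV²/2) = 2.084e+06 Pa.
ΔP_A/ΔP_B = 4.155e+05/2.084e+06 = 0.199.

ΔP_A/ΔP_B ≈ 0.199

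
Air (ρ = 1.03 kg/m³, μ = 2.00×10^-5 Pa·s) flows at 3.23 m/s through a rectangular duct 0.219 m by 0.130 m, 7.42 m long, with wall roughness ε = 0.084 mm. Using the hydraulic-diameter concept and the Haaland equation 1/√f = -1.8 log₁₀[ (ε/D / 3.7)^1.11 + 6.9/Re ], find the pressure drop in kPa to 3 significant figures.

ΔP ≈ 0.00611 kPa

Hydraulic diameter D_h = 4A/P = 4·(0.219·0.13)/(2·(0.219+0.13)) = 0.1139/0.698 = 0.1632 m.
Re = ρVD_h/μ = 1.03·3.23·0.1632/2e-05 = 2.714e+04.
ε/D_h = 8.4e-05/0.1632 = 0.000515; Haaland gives 1/√f = -1.8 log₁₀[5.24e-05+0.000254] = 6.324, so f = 0.025.
ΔP = f(L/D_h)(ρV²/2) = 0.025·7.42/0.1632·5.373 = 6.11 Pa.
ΔP = 0.00611 kPa.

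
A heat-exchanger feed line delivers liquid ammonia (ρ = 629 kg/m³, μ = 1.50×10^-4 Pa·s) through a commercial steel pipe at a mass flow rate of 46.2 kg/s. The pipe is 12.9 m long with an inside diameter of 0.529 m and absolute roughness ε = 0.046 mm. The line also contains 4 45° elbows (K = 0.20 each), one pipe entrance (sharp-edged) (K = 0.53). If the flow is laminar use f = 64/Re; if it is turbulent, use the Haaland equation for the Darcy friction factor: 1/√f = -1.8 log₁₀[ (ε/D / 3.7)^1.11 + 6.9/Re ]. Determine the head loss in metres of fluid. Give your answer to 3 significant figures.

h_f ≈ 0.00945 m

A = πD²/4 = π(0.529)²/4 = 0.2198 m²; mean velocity V = ṁ/(ρA) = 46.2/(629 · 0.2198) = 0.3342 m/s.
Reynolds number Re = ρVD/μ = 629 · 0.3342 · 0.529 / 0.00015 = 7.413e+05.
Re > 4000 → turbulent. Relative roughness ε/D = 4.6e-05/0.529 = 8.7e-05. Haaland: 1/√f = -1.8 log₁₀[(8.7e-05/3.7)^1.11 + 6.9/7.413e+05] = -1.8 log₁₀[7.28e-06 + 9.31e-06] = 8.605, so f = 0.01351.
Total minor-loss coefficient ΣK = 4·0.2 + 1·0.53 = 1.33.
ΔP = [f·L/D + ΣK]·(ρV²/2) = [0.01351·12.9/0.529 + 1.33]·(629·0.3342²/2) = [0.3294 + 1.33]·35.12 = 58.28 Pa.
Head loss h_f = ΔP/(ρg) = 58.28/(629·9.81) = 0.00945 m.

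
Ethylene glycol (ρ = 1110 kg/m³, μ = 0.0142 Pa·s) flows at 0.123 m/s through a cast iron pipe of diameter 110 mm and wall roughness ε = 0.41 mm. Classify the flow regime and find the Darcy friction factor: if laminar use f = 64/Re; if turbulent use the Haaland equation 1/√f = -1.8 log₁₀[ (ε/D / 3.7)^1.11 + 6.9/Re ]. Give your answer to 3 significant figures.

Re = ρVD/μ = 1110·0.123·0.11/0.0142 = 1058.
Re < 2300 → laminar, so f = 64/Re = 0.06051 (roughness is irrelevant in laminar flow).

f ≈ 0.0605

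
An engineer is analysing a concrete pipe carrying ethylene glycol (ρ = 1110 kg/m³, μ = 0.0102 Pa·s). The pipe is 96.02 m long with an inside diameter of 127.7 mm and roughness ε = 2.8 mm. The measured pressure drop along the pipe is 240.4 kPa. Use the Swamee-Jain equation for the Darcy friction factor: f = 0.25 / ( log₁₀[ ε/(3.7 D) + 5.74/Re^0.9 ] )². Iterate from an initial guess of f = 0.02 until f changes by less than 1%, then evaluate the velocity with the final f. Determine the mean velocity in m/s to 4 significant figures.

V ≈ 3.342 m/s

Rearranging Darcy-Weisbach: V = √(2·ΔP·D/(f·L·ρ)). With ε/D = 0.0028/0.1277 = 0.0219, iterate starting from f = 0.02:
  f = 0.02 → V = √(2·2.404e+05·0.1277/(0.02·96.02·1110)) = 5.367 m/s; Re = ρVD/μ = 7.458e+04; f → 0.05117
  f = 0.05117 → V = 3.355 m/s; Re = 4.663e+04; f → 0.05158
Converged (Δf/f < 1%). With the final f = 0.05158: V = √(2·2.404e+05·0.1277/(0.05158·96.02·1110)) = 3.342 m/s.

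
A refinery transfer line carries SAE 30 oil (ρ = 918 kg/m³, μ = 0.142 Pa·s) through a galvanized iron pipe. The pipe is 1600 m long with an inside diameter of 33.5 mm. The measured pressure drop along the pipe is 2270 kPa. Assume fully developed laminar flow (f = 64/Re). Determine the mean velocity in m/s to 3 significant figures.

V ≈ 0.350 m/s

For laminar flow, f = 64/Re with Re = ρVD/μ, so Darcy-Weisbach reduces to ΔP = 32μLV/D². Solving for V: V = ΔP·D²/(32μL) = 2.27e+06·(0.0335)²/(32·0.142·1600) = 0.3504 m/s.
Check: Re = ρVD/μ = 918·0.3504·0.0335/0.142 = 75.89 < 2300, so the laminar assumption holds.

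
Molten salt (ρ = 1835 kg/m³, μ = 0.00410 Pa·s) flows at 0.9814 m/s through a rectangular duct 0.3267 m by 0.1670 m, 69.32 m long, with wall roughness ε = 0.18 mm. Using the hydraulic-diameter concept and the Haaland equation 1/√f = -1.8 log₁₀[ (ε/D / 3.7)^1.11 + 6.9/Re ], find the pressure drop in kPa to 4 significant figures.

Hydraulic diameter D_h = 4A/P = 4·(0.3267·0.167)/(2·(0.3267+0.167)) = 0.2182/0.9874 = 0.221 m.
Re = ρVD_h/μ = 1835·0.9814·0.221/0.0041 = 9.708e+04.
ε/D_h = 0.00018/0.221 = 0.000814; Haaland gives 1/√f = -1.8 log₁₀[8.72e-05+7.11e-05] = 6.841, so f = 0.02137.
ΔP = f(L/D_h)(ρV²/2) = 0.02137·69.32/0.221·883.7 = 5922 Pa.
ΔP = 5.922 kPa.

ΔP ≈ 5.922 kPa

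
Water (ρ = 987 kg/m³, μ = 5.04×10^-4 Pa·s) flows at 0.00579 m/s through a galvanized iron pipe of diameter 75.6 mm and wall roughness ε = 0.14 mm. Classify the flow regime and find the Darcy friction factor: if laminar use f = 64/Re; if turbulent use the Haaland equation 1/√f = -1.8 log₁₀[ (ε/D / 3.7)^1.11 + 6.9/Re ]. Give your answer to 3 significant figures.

f ≈ 0.0747

Re = ρVD/μ = 987·0.00579·0.0756/0.000504 = 857.2.
Re < 2300 → laminar, so f = 64/Re = 0.07466 (roughness is irrelevant in laminar flow).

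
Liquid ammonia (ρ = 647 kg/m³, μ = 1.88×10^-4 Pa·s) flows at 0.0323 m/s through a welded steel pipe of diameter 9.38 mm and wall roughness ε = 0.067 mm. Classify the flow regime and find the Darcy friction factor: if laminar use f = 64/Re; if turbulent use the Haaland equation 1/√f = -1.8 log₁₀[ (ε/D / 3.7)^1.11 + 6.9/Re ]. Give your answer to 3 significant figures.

f ≈ 0.0614

Re = ρVD/μ = 647·0.0323·0.00938/0.000188 = 1043.
Re < 2300 → laminar, so f = 64/Re = 0.06138 (roughness is irrelevant in laminar flow).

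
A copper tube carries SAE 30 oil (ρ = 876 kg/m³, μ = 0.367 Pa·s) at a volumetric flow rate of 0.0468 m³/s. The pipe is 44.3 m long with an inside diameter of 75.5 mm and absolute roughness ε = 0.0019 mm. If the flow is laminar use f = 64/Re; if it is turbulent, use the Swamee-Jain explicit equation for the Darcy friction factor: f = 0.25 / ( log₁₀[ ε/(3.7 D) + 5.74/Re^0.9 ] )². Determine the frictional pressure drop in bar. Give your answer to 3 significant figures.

Cross-sectional area A = πD²/4 = π(0.0755)²/4 = 0.004477 m²; mean velocity V = Q/A = 0.0468/0.004477 = 10.45 m/s.
Reynolds number Re = ρVD/μ = 876 · 10.45 · 0.0755 / 0.367 = 1884.
Re < 2300 → laminar flow, so f = 64/Re = 64/1884 = 0.03397 (the turbulent correlation is not needed).
Darcy-Weisbach: ΔP = f(L/D)(ρV²/2) = 0.03397·(44.3/0.0755)·(876·10.45²/2) = 0.03397·586.8·4.786e+04 = 9.541e+05 Pa.
ΔP = 9.541e+05 Pa = 9.54 bar.

ΔP ≈ 9.54 bar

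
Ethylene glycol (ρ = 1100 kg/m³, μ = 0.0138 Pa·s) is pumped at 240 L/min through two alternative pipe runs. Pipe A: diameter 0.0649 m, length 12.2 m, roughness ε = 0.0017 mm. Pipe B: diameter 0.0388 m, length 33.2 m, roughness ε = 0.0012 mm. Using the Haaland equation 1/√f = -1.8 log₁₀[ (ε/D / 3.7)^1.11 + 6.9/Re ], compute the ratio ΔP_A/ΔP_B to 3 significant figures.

ΔP_A/ΔP_B ≈ 0.0325

Pipe A: V = Q/A = 0.004/0.003308 = 1.209 m/s; Re = 6255; ε/D = 2.62e-05; Haaland → f = 0.03531; ΔP_A = f(L/D)(ρV²/2) = 5337 Pa.
Pipe B: V = Q/A = 0.004/0.001182 = 3.383 m/s; Re = 1.046e+04; ε/D = 3.09e-05; Haaland → f = 0.03053; ΔP_B = f(L/D)(ρV²/2) = 1.645e+05 Pa.
ΔP_A/ΔP_B = 5337/1.645e+05 = 0.0325.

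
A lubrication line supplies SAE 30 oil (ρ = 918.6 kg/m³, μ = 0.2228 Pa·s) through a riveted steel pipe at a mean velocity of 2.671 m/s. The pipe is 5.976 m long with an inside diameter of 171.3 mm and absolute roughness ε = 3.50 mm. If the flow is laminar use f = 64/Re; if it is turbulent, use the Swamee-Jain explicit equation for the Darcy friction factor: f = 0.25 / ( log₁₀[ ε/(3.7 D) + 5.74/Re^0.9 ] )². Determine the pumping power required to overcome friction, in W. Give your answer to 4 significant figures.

P ≈ 238.7 W

Reynolds number Re = ρVD/μ = 918.6 · 2.671 · 0.1713 / 0.223 = 1886.
Re < 2300 → laminar flow, so f = 64/Re = 64/1886 = 0.03393 (the turbulent correlation is not needed).
Darcy-Weisbach: ΔP = f(L/D)(ρV²/2) = 0.03393·(5.976/0.1713)·(918.6·2.671²/2) = 0.03393·34.89·3277 = 3878 Pa.
Q = V·A = 2.671·0.02305 = 0.06156 m³/s.
Pumping power P = QΔP = 0.06156·3878 = 238.73 W = 238.7 W.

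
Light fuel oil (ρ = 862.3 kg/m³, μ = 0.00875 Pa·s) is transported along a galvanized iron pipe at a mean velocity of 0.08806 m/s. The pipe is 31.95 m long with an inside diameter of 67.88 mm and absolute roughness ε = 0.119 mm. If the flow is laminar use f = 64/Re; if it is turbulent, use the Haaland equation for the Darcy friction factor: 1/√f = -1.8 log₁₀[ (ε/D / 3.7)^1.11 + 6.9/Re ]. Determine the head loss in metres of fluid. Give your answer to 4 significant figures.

Reynolds number Re = ρVD/μ = 862.3 · 0.08806 · 0.06788 / 0.00875 = 589.1.
Re < 2300 → laminar flow, so f = 64/Re = 64/589.1 = 0.1086 (the turbulent correlation is not needed).
Darcy-Weisbach: ΔP = f(L/D)(ρV²/2) = 0.1086·(31.95/0.06788)·(862.3·0.08806²/2) = 0.1086·470.7·3.343 = 171 Pa.
Head loss h_f = ΔP/(ρg) = 171/(862.3·9.81) = 0.02021 m.

h_f ≈ 0.02021 m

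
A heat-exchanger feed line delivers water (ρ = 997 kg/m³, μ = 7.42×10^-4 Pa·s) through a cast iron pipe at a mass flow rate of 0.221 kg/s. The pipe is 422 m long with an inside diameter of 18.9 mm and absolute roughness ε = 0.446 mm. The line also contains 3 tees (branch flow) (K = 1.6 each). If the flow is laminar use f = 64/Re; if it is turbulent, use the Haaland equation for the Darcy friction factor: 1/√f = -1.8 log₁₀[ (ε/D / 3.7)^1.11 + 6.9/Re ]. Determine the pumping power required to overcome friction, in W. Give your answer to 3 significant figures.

P ≈ 83.0 W

A = πD²/4 = π(0.0189)²/4 = 0.0002806 m²; mean velocity V = ṁ/(ρA) = 0.221/(997 · 0.0002806) = 0.7901 m/s.
Reynolds number Re = ρVD/μ = 997 · 0.7901 · 0.0189 / 0.000742 = 2.006e+04.
Re > 4000 → turbulent. Relative roughness ε/D = 0.000446/0.0189 = 0.0236. Haaland: 1/√f = -1.8 log₁₀[(0.0236/3.7)^1.11 + 6.9/2.006e+04] = -1.8 log₁₀[0.00366 + 0.000344] = 4.316, so f = 0.05368.
Total minor-loss coefficient ΣK = 3·1.6 = 4.8.
ΔP = [f·L/D + ΣK]·(ρV²/2) = [0.05368·422/0.0189 + 4.8]·(997·0.7901²/2) = [1199 + 4.8]·311.2 = 3.745e+05 Pa.
Q = ṁ/ρ = 0.221/997 = 0.0002217 m³/s.
Pumping power P = QΔP = 0.0002217·3.745e+05 = 83.01 W = 83.0 W.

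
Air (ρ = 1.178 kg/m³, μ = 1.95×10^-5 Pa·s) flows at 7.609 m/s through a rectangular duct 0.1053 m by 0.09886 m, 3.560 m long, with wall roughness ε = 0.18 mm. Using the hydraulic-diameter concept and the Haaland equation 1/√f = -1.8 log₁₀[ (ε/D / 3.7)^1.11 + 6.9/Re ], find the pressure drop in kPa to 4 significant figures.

ΔP ≈ 0.03083 kPa

Hydraulic diameter D_h = 4A/P = 4·(0.1053·0.09886)/(2·(0.1053+0.09886)) = 0.04164/0.4083 = 0.102 m.
Re = ρVD_h/μ = 1.178·7.609·0.102/1.95e-05 = 4.688e+04.
ε/D_h = 0.00018/0.102 = 0.00177; Haaland gives 1/√f = -1.8 log₁₀[0.000206+0.000147] = 6.214, so f = 0.0259.
ΔP = f(L/D_h)(ρV²/2) = 0.0259·3.56/0.102·34.1 = 30.83 Pa.
ΔP = 0.03083 kPa.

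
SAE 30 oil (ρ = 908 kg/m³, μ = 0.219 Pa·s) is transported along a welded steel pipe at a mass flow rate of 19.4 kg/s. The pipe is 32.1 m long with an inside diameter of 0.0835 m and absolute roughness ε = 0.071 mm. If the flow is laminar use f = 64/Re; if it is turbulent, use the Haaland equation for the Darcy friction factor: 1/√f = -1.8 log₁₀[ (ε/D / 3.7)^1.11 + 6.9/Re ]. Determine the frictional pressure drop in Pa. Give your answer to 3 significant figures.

ΔP ≈ 126000 Pa

A = πD²/4 = π(0.0835)²/4 = 0.005476 m²; mean velocity V = ṁ/(ρA) = 19.4/(908 · 0.005476) = 3.902 m/s.
Reynolds number Re = ρVD/μ = 908 · 3.902 · 0.0835 / 0.219 = 1351.
Re < 2300 → laminar flow, so f = 64/Re = 64/1351 = 0.04738 (the turbulent correlation is not needed).
Darcy-Weisbach: ΔP = f(L/D)(ρV²/2) = 0.04738·(32.1/0.0835)·(908·3.902²/2) = 0.04738·384.4·6911 = 1.259e+05 Pa.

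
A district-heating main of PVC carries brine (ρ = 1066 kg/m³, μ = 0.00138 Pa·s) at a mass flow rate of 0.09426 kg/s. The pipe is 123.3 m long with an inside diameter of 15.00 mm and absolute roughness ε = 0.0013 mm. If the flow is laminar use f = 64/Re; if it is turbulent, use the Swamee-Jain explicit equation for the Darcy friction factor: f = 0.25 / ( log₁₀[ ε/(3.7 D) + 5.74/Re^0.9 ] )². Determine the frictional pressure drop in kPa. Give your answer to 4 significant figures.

A = πD²/4 = π(0.015)²/4 = 0.0001767 m²; mean velocity V = ṁ/(ρA) = 0.09426/(1066 · 0.0001767) = 0.5004 m/s.
Reynolds number Re = ρVD/μ = 1066 · 0.5004 · 0.015 / 0.00138 = 5798.
Re > 4000 → turbulent. Relative roughness ε/D = 1.3e-06/0.015 = 8.67e-05. Swamee-Jain: f = 0.25/(log₁₀[8.67e-05/3.7 + 5.74/5798^0.9])² = 0.25/(log₁₀[2.34e-05 + 0.00235])² = 0.25/(-2.624)² = 0.03632.
Darcy-Weisbach: ΔP = f(L/D)(ρV²/2) = 0.03632·(123.3/0.015)·(1066·0.5004²/2) = 0.03632·8220·133.5 = 3.984e+04 Pa.
ΔP = 3.984e+04 Pa = 39.84 kPa.

ΔP ≈ 39.84 kPa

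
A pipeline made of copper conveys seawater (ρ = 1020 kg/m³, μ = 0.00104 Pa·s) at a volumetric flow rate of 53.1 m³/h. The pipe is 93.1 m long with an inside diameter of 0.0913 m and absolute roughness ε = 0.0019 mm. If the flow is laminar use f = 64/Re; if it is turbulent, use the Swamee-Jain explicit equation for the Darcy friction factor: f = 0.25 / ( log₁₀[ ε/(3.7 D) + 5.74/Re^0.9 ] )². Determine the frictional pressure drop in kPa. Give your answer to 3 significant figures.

Q = 53.1 m³/h = 53.1/3600 = 0.01475 m³/s.
Cross-sectional area A = πD²/4 = π(0.0913)²/4 = 0.006547 m²; mean velocity V = Q/A = 0.01475/0.006547 = 2.253 m/s.
Reynolds number Re = ρVD/μ = 1020 · 2.253 · 0.0913 / 0.00104 = 2.017e+05.
Re > 4000 → turbulent. Relative roughness ε/D = 1.9e-06/0.0913 = 2.08e-05. Swamee-Jain: f = 0.25/(log₁₀[2.08e-05/3.7 + 5.74/2.017e+05^0.9])² = 0.25/(log₁₀[5.62e-06 + 9.65e-05])² = 0.25/(-3.991)² = 0.0157.
Darcy-Weisbach: ΔP = f(L/D)(ρV²/2) = 0.0157·(93.1/0.0913)·(1020·2.253²/2) = 0.0157·1020·2589 = 4.144e+04 Pa.
ΔP = 4.144e+04 Pa = 41.4 kPa.

ΔP ≈ 41.4 kPa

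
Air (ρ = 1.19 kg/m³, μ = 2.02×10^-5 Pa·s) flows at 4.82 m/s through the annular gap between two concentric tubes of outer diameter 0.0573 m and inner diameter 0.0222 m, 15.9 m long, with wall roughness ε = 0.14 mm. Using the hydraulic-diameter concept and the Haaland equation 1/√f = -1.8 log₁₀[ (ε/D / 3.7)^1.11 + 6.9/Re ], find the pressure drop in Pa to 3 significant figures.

ΔP ≈ 227 Pa

Hydraulic diameter D_h = 4A/P = D_o - D_i = 0.0573 - 0.0222 = 0.0351 m.
Re = ρVD_h/μ = 1.19·4.82·0.0351/2.02e-05 = 9967.
ε/D_h = 0.00014/0.0351 = 0.00399; Haaland gives 1/√f = -1.8 log₁₀[0.000508+0.000692] = 5.257, so f = 0.03618.
ΔP = f(L/D_h)(ρV²/2) = 0.03618·15.9/0.0351·13.82 = 226.6 Pa.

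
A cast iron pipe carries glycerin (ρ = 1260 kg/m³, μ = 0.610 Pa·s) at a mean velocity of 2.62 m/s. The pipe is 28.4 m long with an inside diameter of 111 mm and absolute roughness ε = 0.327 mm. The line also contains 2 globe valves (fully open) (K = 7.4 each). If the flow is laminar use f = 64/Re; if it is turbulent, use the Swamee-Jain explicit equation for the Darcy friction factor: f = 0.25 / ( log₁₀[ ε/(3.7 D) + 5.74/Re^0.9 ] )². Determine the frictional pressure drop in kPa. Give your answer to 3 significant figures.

ΔP ≈ 182 kPa

Reynolds number Re = ρVD/μ = 1260 · 2.62 · 0.111 / 0.61 = 600.7.
Re < 2300 → laminar flow, so f = 64/Re = 64/600.7 = 0.1065 (the turbulent correlation is not needed).
Total minor-loss coefficient ΣK = 2·7.4 = 14.8.
ΔP = [f·L/D + ΣK]·(ρV²/2) = [0.1065·28.4/0.111 + 14.8]·(1260·2.62²/2) = [27.26 + 14.8]·4325 = 1.819e+05 Pa.
ΔP = 1.819e+05 Pa = 182 kPa.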